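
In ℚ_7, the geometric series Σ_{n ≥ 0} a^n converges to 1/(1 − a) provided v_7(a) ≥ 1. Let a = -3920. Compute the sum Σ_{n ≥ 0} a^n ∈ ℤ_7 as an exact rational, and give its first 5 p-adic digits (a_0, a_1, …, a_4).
Σ a^n = 1/(1 − a) = 1/3921;  first 5 digits = (1, 0, 4, 2, 0)

v_7(a) = 2 ≥ 1, so the series converges in ℤ_7 to 1/(1 − a) = 1/(1 − (-3920)) = 1/3921. Expand this rational in ℤ_7: compute digits iteratively via d_i = x_i mod 7, x_{i+1} = (x_i − d_i)/7. The first 5 digits are (1, 0, 4, 2, 0).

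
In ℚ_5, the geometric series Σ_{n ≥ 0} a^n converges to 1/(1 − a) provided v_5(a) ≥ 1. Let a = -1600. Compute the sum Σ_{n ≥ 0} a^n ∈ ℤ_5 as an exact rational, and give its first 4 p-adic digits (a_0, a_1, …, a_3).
Σ a^n = 1/(1 − a) = 1/1601;  first 4 digits = (1, 0, 1, 2)

v_5(a) = 2 ≥ 1, so the series converges in ℤ_5 to 1/(1 − a) = 1/(1 − (-1600)) = 1/1601. Expand this rational in ℤ_5: compute digits iteratively via d_i = x_i mod 5, x_{i+1} = (x_i − d_i)/5. The first 4 digits are (1, 0, 1, 2).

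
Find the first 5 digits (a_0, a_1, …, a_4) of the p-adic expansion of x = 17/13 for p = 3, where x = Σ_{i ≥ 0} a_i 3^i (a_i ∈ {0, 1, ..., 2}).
(a_0, …, a_4) = (2, 0, 2, 0, 0)

v_3(17/13) = 0 (numerator and denominator both coprime to 3), so x ∈ ℤ_3^×. Compute digits iteratively via a_i = x_i mod 3, x_{i+1} = (x_i − a_i)/3, with x_0 = x:
  x_0 = 17/13;  a_0 = 2;  x_1 = (x_0 − 2)/3 = -3/13
  x_1 = -3/13;  a_1 = 0;  x_2 = (x_1 − 0)/3 = -1/13
  x_2 = -1/13;  a_2 = 2;  x_3 = (x_2 − 2)/3 = -9/13
  x_3 = -9/13;  a_3 = 0;  x_4 = (x_3 − 0)/3 = -3/13
  x_4 = -3/13;  a_4 = 0;  x_5 = (x_4 − 0)/3 = -1/13
Digits: (2, 0, 2, 0, 0).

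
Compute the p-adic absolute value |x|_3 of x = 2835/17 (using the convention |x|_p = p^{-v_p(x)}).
|2835/17|_3 = 1/81

Step 1 — compute v_3(x) by factoring powers of 3 out of the numerator and denominator: v_3(2835/17) = 4. Step 2 — apply |x|_p = p^{-v_p(x)} = 3^{-4} = 1/81.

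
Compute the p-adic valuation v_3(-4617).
v_3(-4617) = 5

v_3(n) is the largest exponent k such that 3^k divides n. Factor out: -4617 = -3^5 · 19. (Sign doesn't affect v_p.) So v_3(-4617) = 5.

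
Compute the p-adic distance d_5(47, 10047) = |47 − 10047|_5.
d_5(47, 10047) = 1/625

Step 1 — x − y = 47 − 10047 = -10000. Step 2 — v_5(-10000) = 4 (factor: -10000 = −(5^4 · 16); the sign does not affect v_p). Step 3 — |x − y|_5 = 5^{-4} = 1/625.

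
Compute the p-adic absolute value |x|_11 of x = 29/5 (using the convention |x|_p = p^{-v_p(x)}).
|29/5|_11 = 1

Step 1 — compute v_11(x) by factoring powers of 11 out of the numerator and denominator: v_11(29/5) = 0. Step 2 — apply |x|_p = p^{-v_p(x)} = 11^{0} = 1.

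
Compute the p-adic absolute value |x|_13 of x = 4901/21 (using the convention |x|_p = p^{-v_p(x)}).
|4901/21|_13 = 1/169

Step 1 — compute v_13(x) by factoring powers of 13 out of the numerator and denominator: v_13(4901/21) = 2. Step 2 — apply |x|_p = p^{-v_p(x)} = 13^{-2} = 1/169.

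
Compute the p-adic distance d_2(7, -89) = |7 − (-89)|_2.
d_2(7, -89) = 1/32

Step 1 — x − y = 7 − (-89) = 96. Step 2 — v_2(96) = 5 (factor: 96 = (2^5 · 3); the sign does not affect v_p). Step 3 — |x − y|_2 = 2^{-5} = 1/32.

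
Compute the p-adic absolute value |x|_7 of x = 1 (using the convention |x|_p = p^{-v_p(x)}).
|1|_7 = 1

Step 1 — compute v_7(x) by factoring powers of 7 out of the numerator and denominator: v_7(1) = 0. Step 2 — apply |x|_p = p^{-v_p(x)} = 7^{0} = 1.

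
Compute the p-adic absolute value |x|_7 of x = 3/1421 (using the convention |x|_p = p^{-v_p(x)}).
|3/1421|_7 = 49

Step 1 — compute v_7(x) by factoring powers of 7 out of the numerator and denominator: v_7(3/1421) = -2. Step 2 — apply |x|_p = p^{-v_p(x)} = 7^{2} = 49.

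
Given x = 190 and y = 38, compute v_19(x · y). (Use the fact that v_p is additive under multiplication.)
v_19(7220) = 2

v_p(x) = 1 (factor: 190 = 19^1 · 10); v_p(y) = 1 (factor: 38 = 19^1 · 2). Additivity: v_p(xy) = v_p(x) + v_p(y) = 1 + 1 = 2. (Direct check: xy = 7220 = 19^2 · (20).)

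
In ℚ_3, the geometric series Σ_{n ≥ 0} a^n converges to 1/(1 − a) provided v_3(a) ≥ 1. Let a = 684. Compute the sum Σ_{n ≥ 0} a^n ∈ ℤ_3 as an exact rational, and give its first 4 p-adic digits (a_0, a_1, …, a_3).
Σ a^n = 1/(1 − a) = -1/683;  first 4 digits = (1, 0, 1, 1)

v_3(a) = 2 ≥ 1, so the series converges in ℤ_3 to 1/(1 − a) = 1/(1 − 684) = -1/683. Expand this rational in ℤ_3: compute digits iteratively via d_i = x_i mod 3, x_{i+1} = (x_i − d_i)/3. The first 4 digits are (1, 0, 1, 1).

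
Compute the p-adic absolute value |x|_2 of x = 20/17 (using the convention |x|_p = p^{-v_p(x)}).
|20/17|_2 = 1/4

Step 1 — compute v_2(x) by factoring powers of 2 out of the numerator and denominator: v_2(20/17) = 2. Step 2 — apply |x|_p = p^{-v_p(x)} = 2^{-2} = 1/4.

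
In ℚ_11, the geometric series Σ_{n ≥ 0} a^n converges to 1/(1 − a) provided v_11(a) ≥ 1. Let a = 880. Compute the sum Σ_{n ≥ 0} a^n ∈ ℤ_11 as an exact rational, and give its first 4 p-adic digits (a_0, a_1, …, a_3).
Σ a^n = 1/(1 − a) = -1/879;  first 4 digits = (1, 3, 5, 4)

v_11(a) = 1 ≥ 1, so the series converges in ℤ_11 to 1/(1 − a) = 1/(1 − 880) = -1/879. Expand this rational in ℤ_11: compute digits iteratively via d_i = x_i mod 11, x_{i+1} = (x_i − d_i)/11. The first 4 digits are (1, 3, 5, 4).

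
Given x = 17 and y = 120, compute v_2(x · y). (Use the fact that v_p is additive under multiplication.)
v_2(2040) = 3

v_p(x) = 0 (factor: 17 = 2^0 · 17); v_p(y) = 3 (factor: 120 = 2^3 · 15). Additivity: v_p(xy) = v_p(x) + v_p(y) = 0 + 3 = 3. (Direct check: xy = 2040 = 2^3 · (255).)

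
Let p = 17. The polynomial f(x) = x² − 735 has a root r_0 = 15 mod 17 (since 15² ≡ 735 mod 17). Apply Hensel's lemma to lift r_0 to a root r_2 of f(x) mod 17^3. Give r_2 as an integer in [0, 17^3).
r_2 = 3789 (mod 4913)

Hensel's recurrence: r_{i+1} = r_i − f(r_i)·(f′(r_i))^{-1} mod 17^{i+2}, with f′(x) = 2x. Iterate:
  r_0 = 15 (mod 17)
  r_1 = 32 (mod 289)
  r_2 = 3789 (mod 4913)
Final: r_2 = 3789, and one checks f(r_2) ≡ 0 mod 17^3.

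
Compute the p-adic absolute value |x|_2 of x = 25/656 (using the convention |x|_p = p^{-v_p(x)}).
|25/656|_2 = 16

Step 1 — compute v_2(x) by factoring powers of 2 out of the numerator and denominator: v_2(25/656) = -4. Step 2 — apply |x|_p = p^{-v_p(x)} = 2^{4} = 16.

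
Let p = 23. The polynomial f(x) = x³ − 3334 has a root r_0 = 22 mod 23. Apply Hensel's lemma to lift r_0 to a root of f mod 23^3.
r_2 = 1287 (mod 12167)

Hensel: r_{i+1} = r_i − f(r_i)/f′(r_i) mod 23^{i+2}, where f′(x) = 3x². Iterate:
  r_0 = 22 (mod 23)
  r_1 = 229 (mod 529)
  r_2 = 1287 (mod 12167)
Final: r = 1287 with f(r) ≡ 0 mod 23^3.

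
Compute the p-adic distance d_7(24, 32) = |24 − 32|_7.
d_7(24, 32) = 1

Step 1 — x − y = 24 − 32 = -8. Step 2 — v_7(-8) = 0 (factor: -8 = −(7^0 · 8); the sign does not affect v_p). Step 3 — |x − y|_7 = 7^{0} = 1.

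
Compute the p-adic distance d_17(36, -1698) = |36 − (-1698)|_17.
d_17(36, -1698) = 1/289

Step 1 — x − y = 36 − (-1698) = 1734. Step 2 — v_17(1734) = 2 (factor: 1734 = (17^2 · 6); the sign does not affect v_p). Step 3 — |x − y|_17 = 17^{-2} = 1/289.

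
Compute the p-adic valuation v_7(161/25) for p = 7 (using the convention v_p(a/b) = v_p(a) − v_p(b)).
v_7(161/25) = 1

Factor powers of 7 from the numerator and denominator of the reduced fraction: 161 = 7^1 · 23 and 25 = 7^0 · 25. Apply v_p(a/b) = v_p(a) − v_p(b): v_7(161/25) = 1 − 0 = 1.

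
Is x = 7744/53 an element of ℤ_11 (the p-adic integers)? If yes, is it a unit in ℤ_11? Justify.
x ∈ ℤ_11 but not a unit; v_11(x) = 2 > 0

ℤ_11 = {x ∈ ℚ_11 : v_11(x) ≥ 0} and ℤ_11^× = {x ∈ ℤ_11 : v_11(x) = 0}. Here v_11(7744/53) = v_11(num) − v_11(den) = 2; compare against these criteria.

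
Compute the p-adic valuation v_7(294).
v_7(294) = 2

v_7(n) is the largest exponent k such that 7^k divides n. Factor out: 294 = 7^2 · 6. (Sign doesn't affect v_p.) So v_7(294) = 2.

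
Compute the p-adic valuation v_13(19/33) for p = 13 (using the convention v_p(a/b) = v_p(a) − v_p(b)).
v_13(19/33) = 0

Factor powers of 13 from the numerator and denominator of the reduced fraction: 19 = 13^0 · 19 and 33 = 13^0 · 33. Apply v_p(a/b) = v_p(a) − v_p(b): v_13(19/33) = 0 − 0 = 0.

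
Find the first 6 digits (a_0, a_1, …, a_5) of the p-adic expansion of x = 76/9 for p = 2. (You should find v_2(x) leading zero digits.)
(a_0, …, a_5) = (0, 0, 1, 1, 0, 1)

v_2(76/9) = 2, so a_0 = ... = a_1 = 0. Factor out: x = 2^2 · u with u = 19/9 a unit in ℤ_2. Expand u iteratively via a_{v+i} = u_i mod 2, u_{i+1} = (u_i − a_{v+i})/2:
  u_0 = 19/9;  a_2 = 1;  u_1 = (u_0 − 1)/2 = 5/9
  u_1 = 5/9;  a_3 = 1;  u_2 = (u_1 − 1)/2 = -2/9
  u_2 = -2/9;  a_4 = 0;  u_3 = (u_2 − 0)/2 = -1/9
  u_3 = -1/9;  a_5 = 1;  u_4 = (u_3 − 1)/2 = -5/9
Digits: (0, 0, 1, 1, 0, 1).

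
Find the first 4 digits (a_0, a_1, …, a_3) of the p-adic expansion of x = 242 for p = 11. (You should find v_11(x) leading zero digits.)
(a_0, …, a_3) = (0, 0, 2, 0)

v_11(242) = 2, so a_0 = ... = a_1 = 0. Factor out: x = 11^2 · u with u = 2 a unit in ℤ_11. Expand u iteratively via a_{v+i} = u_i mod 11, u_{i+1} = (u_i − a_{v+i})/11:
  u_0 = 2;  a_2 = 2;  u_1 = (u_0 − 2)/11 = 0
  u_1 = 0;  a_3 = 0;  u_2 = (u_1 − 0)/11 = 0
Digits: (0, 0, 2, 0).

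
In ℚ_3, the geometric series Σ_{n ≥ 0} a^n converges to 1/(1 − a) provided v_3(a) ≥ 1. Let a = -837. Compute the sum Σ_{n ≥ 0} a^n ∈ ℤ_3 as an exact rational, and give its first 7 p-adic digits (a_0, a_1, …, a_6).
Σ a^n = 1/(1 − a) = 1/838;  first 7 digits = (1, 0, 0, 2, 1, 2, 2)

v_3(a) = 3 ≥ 1, so the series converges in ℤ_3 to 1/(1 − a) = 1/(1 − (-837)) = 1/838. Expand this rational in ℤ_3: compute digits iteratively via d_i = x_i mod 3, x_{i+1} = (x_i − d_i)/3. The first 7 digits are (1, 0, 0, 2, 1, 2, 2).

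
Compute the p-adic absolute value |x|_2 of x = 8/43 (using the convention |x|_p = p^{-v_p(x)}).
|8/43|_2 = 1/8

Step 1 — compute v_2(x) by factoring powers of 2 out of the numerator and denominator: v_2(8/43) = 3. Step 2 — apply |x|_p = p^{-v_p(x)} = 2^{-3} = 1/8.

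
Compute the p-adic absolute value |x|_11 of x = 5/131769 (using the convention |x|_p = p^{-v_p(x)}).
|5/131769|_11 = 14641

Step 1 — compute v_11(x) by factoring powers of 11 out of the numerator and denominator: v_11(5/131769) = -4. Step 2 — apply |x|_p = p^{-v_p(x)} = 11^{4} = 14641.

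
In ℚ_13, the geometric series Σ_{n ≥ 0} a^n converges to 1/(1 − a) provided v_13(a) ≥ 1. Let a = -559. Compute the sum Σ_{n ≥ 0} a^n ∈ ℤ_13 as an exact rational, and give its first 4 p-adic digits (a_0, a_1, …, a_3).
Σ a^n = 1/(1 − a) = 1/560;  first 4 digits = (1, 9, 12, 12)

v_13(a) = 1 ≥ 1, so the series converges in ℤ_13 to 1/(1 − a) = 1/(1 − (-559)) = 1/560. Expand this rational in ℤ_13: compute digits iteratively via d_i = x_i mod 13, x_{i+1} = (x_i − d_i)/13. The first 4 digits are (1, 9, 12, 12).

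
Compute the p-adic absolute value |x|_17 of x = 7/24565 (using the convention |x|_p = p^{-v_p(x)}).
|7/24565|_17 = 4913

Step 1 — compute v_17(x) by factoring powers of 17 out of the numerator and denominator: v_17(7/24565) = -3. Step 2 — apply |x|_p = p^{-v_p(x)} = 17^{3} = 4913.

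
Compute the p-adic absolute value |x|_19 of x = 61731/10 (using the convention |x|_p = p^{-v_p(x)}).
|61731/10|_19 = 1/6859

Step 1 — compute v_19(x) by factoring powers of 19 out of the numerator and denominator: v_19(61731/10) = 3. Step 2 — apply |x|_p = p^{-v_p(x)} = 19^{-3} = 1/6859.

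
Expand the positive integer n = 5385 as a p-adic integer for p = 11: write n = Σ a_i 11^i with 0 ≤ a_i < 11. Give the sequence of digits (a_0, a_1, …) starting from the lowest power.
(a_0, a_1, …) = (6, 5, 0, 4)

Repeated division by 11 gives the digits low-to-high: 5385 = 6 + 5·11^1 + 4·11^3. Digit sequence: (6, 5, 0, 4).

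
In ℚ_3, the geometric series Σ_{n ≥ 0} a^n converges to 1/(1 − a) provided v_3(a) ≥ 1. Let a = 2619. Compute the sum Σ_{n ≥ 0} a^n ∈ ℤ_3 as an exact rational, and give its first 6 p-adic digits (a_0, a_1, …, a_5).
Σ a^n = 1/(1 − a) = -1/2618;  first 6 digits = (1, 0, 0, 1, 2, 1)

v_3(a) = 3 ≥ 1, so the series converges in ℤ_3 to 1/(1 − a) = 1/(1 − 2619) = -1/2618. Expand this rational in ℤ_3: compute digits iteratively via d_i = x_i mod 3, x_{i+1} = (x_i − d_i)/3. The first 6 digits are (1, 0, 0, 1, 2, 1).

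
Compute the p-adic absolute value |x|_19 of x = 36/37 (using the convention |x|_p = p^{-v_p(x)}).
|36/37|_19 = 1

Step 1 — compute v_19(x) by factoring powers of 19 out of the numerator and denominator: v_19(36/37) = 0. Step 2 — apply |x|_p = p^{-v_p(x)} = 19^{0} = 1.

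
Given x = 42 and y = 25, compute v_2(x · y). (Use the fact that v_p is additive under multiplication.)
v_2(1050) = 1

v_p(x) = 1 (factor: 42 = 2^1 · 21); v_p(y) = 0 (factor: 25 = 2^0 · 25). Additivity: v_p(xy) = v_p(x) + v_p(y) = 1 + 0 = 1. (Direct check: xy = 1050 = 2^1 · (525).)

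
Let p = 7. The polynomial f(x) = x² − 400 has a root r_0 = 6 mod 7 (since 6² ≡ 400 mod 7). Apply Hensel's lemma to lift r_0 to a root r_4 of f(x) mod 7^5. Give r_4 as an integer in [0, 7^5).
r_4 = 20 (mod 16807)

Hensel's recurrence: r_{i+1} = r_i − f(r_i)·(f′(r_i))^{-1} mod 7^{i+2}, with f′(x) = 2x. Iterate:
  r_0 = 6 (mod 7)
  r_1 = 20 (mod 49)
  r_2 = 20 (mod 343)
  r_3 = 20 (mod 2401)
  r_4 = 20 (mod 16807)
Final: r_4 = 20, and one checks f(r_4) ≡ 0 mod 7^5.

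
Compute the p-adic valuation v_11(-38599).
v_11(-38599) = 3

v_11(n) is the largest exponent k such that 11^k divides n. Factor out: -38599 = -11^3 · 29. (Sign doesn't affect v_p.) So v_11(-38599) = 3.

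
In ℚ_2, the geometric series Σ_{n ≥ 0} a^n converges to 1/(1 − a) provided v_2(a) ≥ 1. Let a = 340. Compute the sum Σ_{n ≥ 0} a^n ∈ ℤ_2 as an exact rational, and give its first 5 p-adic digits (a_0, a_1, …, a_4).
Σ a^n = 1/(1 − a) = -1/339;  first 5 digits = (1, 0, 1, 0, 0)

v_2(a) = 2 ≥ 1, so the series converges in ℤ_2 to 1/(1 − a) = 1/(1 − 340) = -1/339. Expand this rational in ℤ_2: compute digits iteratively via d_i = x_i mod 2, x_{i+1} = (x_i − d_i)/2. The first 5 digits are (1, 0, 1, 0, 0).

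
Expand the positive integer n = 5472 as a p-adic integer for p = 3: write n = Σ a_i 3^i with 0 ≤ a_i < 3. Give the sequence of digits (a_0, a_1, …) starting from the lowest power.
(a_0, a_1, …) = (0, 0, 2, 1, 1, 1, 1, 2)

Repeated division by 3 gives the digits low-to-high: 5472 = 2·3^2 + 1·3^3 + 1·3^4 + 1·3^5 + 1·3^6 + 2·3^7. Digit sequence: (0, 0, 2, 1, 1, 1, 1, 2).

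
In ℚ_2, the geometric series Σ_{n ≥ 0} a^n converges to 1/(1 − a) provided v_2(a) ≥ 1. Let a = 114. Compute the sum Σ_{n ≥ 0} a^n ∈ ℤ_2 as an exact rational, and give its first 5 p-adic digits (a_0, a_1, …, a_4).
Σ a^n = 1/(1 − a) = -1/113;  first 5 digits = (1, 1, 1, 1, 0)

v_2(a) = 1 ≥ 1, so the series converges in ℤ_2 to 1/(1 − a) = 1/(1 − 114) = -1/113. Expand this rational in ℤ_2: compute digits iteratively via d_i = x_i mod 2, x_{i+1} = (x_i − d_i)/2. The first 5 digits are (1, 1, 1, 1, 0).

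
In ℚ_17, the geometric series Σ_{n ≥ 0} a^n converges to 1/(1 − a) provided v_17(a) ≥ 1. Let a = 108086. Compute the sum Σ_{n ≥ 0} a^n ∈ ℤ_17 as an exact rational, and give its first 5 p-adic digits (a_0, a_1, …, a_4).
Σ a^n = 1/(1 − a) = -1/108085;  first 5 digits = (1, 0, 0, 5, 1)

v_17(a) = 3 ≥ 1, so the series converges in ℤ_17 to 1/(1 − a) = 1/(1 − 108086) = -1/108085. Expand this rational in ℤ_17: compute digits iteratively via d_i = x_i mod 17, x_{i+1} = (x_i − d_i)/17. The first 5 digits are (1, 0, 0, 5, 1).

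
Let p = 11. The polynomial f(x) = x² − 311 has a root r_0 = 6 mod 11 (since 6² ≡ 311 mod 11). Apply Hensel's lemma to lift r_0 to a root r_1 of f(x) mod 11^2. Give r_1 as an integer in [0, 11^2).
r_1 = 39 (mod 121)

Hensel's recurrence: r_{i+1} = r_i − f(r_i)·(f′(r_i))^{-1} mod 11^{i+2}, with f′(x) = 2x. Iterate:
  r_0 = 6 (mod 11)
  r_1 = 39 (mod 121)
Final: r_1 = 39, and one checks f(r_1) ≡ 0 mod 11^2.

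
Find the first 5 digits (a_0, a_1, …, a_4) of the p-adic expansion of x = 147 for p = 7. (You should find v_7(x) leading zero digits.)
(a_0, …, a_4) = (0, 0, 3, 0, 0)

v_7(147) = 2, so a_0 = ... = a_1 = 0. Factor out: x = 7^2 · u with u = 3 a unit in ℤ_7. Expand u iteratively via a_{v+i} = u_i mod 7, u_{i+1} = (u_i − a_{v+i})/7:
  u_0 = 3;  a_2 = 3;  u_1 = (u_0 − 3)/7 = 0
  u_1 = 0;  a_3 = 0;  u_2 = (u_1 − 0)/7 = 0
  u_2 = 0;  a_4 = 0;  u_3 = (u_2 − 0)/7 = 0
Digits: (0, 0, 3, 0, 0).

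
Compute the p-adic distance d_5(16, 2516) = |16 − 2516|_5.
d_5(16, 2516) = 1/625

Step 1 — x − y = 16 − 2516 = -2500. Step 2 — v_5(-2500) = 4 (factor: -2500 = −(5^4 · 4); the sign does not affect v_p). Step 3 — |x − y|_5 = 5^{-4} = 1/625.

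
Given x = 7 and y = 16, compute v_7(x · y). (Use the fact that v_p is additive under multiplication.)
v_7(112) = 1

v_p(x) = 1 (factor: 7 = 7^1 · 1); v_p(y) = 0 (factor: 16 = 7^0 · 16). Additivity: v_p(xy) = v_p(x) + v_p(y) = 1 + 0 = 1. (Direct check: xy = 112 = 7^1 · (16).)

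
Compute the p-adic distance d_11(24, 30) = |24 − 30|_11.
d_11(24, 30) = 1

Step 1 — x − y = 24 − 30 = -6. Step 2 — v_11(-6) = 0 (factor: -6 = −(11^0 · 6); the sign does not affect v_p). Step 3 — |x − y|_11 = 11^{0} = 1.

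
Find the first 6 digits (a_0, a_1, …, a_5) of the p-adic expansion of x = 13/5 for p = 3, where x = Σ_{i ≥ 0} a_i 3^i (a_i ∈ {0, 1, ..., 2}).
(a_0, …, a_5) = (2, 2, 0, 1, 2, 1)

v_3(13/5) = 0 (numerator and denominator both coprime to 3), so x ∈ ℤ_3^×. Compute digits iteratively via a_i = x_i mod 3, x_{i+1} = (x_i − a_i)/3, with x_0 = x:
  x_0 = 13/5;  a_0 = 2;  x_1 = (x_0 − 2)/3 = 1/5
  x_1 = 1/5;  a_1 = 2;  x_2 = (x_1 − 2)/3 = -3/5
  x_2 = -3/5;  a_2 = 0;  x_3 = (x_2 − 0)/3 = -1/5
  x_3 = -1/5;  a_3 = 1;  x_4 = (x_3 − 1)/3 = -2/5
  x_4 = -2/5;  a_4 = 2;  x_5 = (x_4 − 2)/3 = -4/5
  x_5 = -4/5;  a_5 = 1;  x_6 = (x_5 − 1)/3 = -3/5
Digits: (2, 2, 0, 1, 2, 1).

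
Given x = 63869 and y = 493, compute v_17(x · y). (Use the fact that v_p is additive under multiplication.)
v_17(31487417) = 4

v_p(x) = 3 (factor: 63869 = 17^3 · 13); v_p(y) = 1 (factor: 493 = 17^1 · 29). Additivity: v_p(xy) = v_p(x) + v_p(y) = 3 + 1 = 4. (Direct check: xy = 31487417 = 17^4 · (377).)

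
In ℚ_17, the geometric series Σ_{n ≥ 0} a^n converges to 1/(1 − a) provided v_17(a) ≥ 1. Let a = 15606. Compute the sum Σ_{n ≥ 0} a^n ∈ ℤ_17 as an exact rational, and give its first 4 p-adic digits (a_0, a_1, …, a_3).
Σ a^n = 1/(1 − a) = -1/15605;  first 4 digits = (1, 0, 3, 3)

v_17(a) = 2 ≥ 1, so the series converges in ℤ_17 to 1/(1 − a) = 1/(1 − 15606) = -1/15605. Expand this rational in ℤ_17: compute digits iteratively via d_i = x_i mod 17, x_{i+1} = (x_i − d_i)/17. The first 4 digits are (1, 0, 3, 3).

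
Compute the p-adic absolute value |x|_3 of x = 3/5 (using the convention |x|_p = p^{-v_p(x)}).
|3/5|_3 = 1/3

Step 1 — compute v_3(x) by factoring powers of 3 out of the numerator and denominator: v_3(3/5) = 1. Step 2 — apply |x|_p = p^{-v_p(x)} = 3^{-1} = 1/3.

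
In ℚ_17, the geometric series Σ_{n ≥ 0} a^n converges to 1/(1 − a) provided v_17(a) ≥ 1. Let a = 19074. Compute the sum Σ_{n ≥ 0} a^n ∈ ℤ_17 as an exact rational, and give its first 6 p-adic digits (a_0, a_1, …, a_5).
Σ a^n = 1/(1 − a) = -1/19073;  first 6 digits = (1, 0, 15, 3, 4, 1)

v_17(a) = 2 ≥ 1, so the series converges in ℤ_17 to 1/(1 − a) = 1/(1 − 19074) = -1/19073. Expand this rational in ℤ_17: compute digits iteratively via d_i = x_i mod 17, x_{i+1} = (x_i − d_i)/17. The first 6 digits are (1, 0, 15, 3, 4, 1).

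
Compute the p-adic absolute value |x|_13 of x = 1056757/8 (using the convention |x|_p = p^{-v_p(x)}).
|1056757/8|_13 = 1/28561

Step 1 — compute v_13(x) by factoring powers of 13 out of the numerator and denominator: v_13(1056757/8) = 4. Step 2 — apply |x|_p = p^{-v_p(x)} = 13^{-4} = 1/28561.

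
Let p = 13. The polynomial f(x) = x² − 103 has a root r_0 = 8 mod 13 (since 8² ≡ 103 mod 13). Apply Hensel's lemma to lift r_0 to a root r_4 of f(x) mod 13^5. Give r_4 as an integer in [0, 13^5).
r_4 = 115617 (mod 371293)

Hensel's recurrence: r_{i+1} = r_i − f(r_i)·(f′(r_i))^{-1} mod 13^{i+2}, with f′(x) = 2x. Iterate:
  r_0 = 8 (mod 13)
  r_1 = 21 (mod 169)
  r_2 = 1373 (mod 2197)
  r_3 = 1373 (mod 28561)
  r_4 = 115617 (mod 371293)
Final: r_4 = 115617, and one checks f(r_4) ≡ 0 mod 13^5.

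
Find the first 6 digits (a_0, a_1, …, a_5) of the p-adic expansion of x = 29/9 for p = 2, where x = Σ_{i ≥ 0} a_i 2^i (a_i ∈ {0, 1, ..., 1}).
(a_0, …, a_5) = (1, 0, 1, 0, 1, 1)

v_2(29/9) = 0 (numerator and denominator both coprime to 2), so x ∈ ℤ_2^×. Compute digits iteratively via a_i = x_i mod 2, x_{i+1} = (x_i − a_i)/2, with x_0 = x:
  x_0 = 29/9;  a_0 = 1;  x_1 = (x_0 − 1)/2 = 10/9
  x_1 = 10/9;  a_1 = 0;  x_2 = (x_1 − 0)/2 = 5/9
  x_2 = 5/9;  a_2 = 1;  x_3 = (x_2 − 1)/2 = -2/9
  x_3 = -2/9;  a_3 = 0;  x_4 = (x_3 − 0)/2 = -1/9
  x_4 = -1/9;  a_4 = 1;  x_5 = (x_4 − 1)/2 = -5/9
  x_5 = -5/9;  a_5 = 1;  x_6 = (x_5 − 1)/2 = -7/9
Digits: (1, 0, 1, 0, 1, 1).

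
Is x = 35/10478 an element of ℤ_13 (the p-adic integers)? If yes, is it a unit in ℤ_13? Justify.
x ∉ ℤ_13 (v_13(x) = -2 < 0)

ℤ_13 = {x ∈ ℚ_13 : v_13(x) ≥ 0} and ℤ_13^× = {x ∈ ℤ_13 : v_13(x) = 0}. Here v_13(35/10478) = v_13(num) − v_13(den) = -2; compare against these criteria.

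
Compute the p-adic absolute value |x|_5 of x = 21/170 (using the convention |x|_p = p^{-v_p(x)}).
|21/170|_5 = 5

Step 1 — compute v_5(x) by factoring powers of 5 out of the numerator and denominator: v_5(21/170) = -1. Step 2 — apply |x|_p = p^{-v_p(x)} = 5^{1} = 5.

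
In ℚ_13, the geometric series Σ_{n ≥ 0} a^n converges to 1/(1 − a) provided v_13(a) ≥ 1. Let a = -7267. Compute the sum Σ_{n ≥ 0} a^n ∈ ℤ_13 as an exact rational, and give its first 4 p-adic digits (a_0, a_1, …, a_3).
Σ a^n = 1/(1 − a) = 1/7268;  first 4 digits = (1, 0, 9, 9)

v_13(a) = 2 ≥ 1, so the series converges in ℤ_13 to 1/(1 − a) = 1/(1 − (-7267)) = 1/7268. Expand this rational in ℤ_13: compute digits iteratively via d_i = x_i mod 13, x_{i+1} = (x_i − d_i)/13. The first 4 digits are (1, 0, 9, 9).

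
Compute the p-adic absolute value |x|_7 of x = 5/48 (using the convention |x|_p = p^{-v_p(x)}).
|5/48|_7 = 1

Step 1 — compute v_7(x) by factoring powers of 7 out of the numerator and denominator: v_7(5/48) = 0. Step 2 — apply |x|_p = p^{-v_p(x)} = 7^{0} = 1.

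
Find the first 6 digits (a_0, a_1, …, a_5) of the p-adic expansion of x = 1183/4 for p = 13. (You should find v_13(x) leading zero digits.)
(a_0, …, a_5) = (0, 0, 5, 3, 3, 3)

v_13(1183/4) = 2, so a_0 = ... = a_1 = 0. Factor out: x = 13^2 · u with u = 7/4 a unit in ℤ_13. Expand u iteratively via a_{v+i} = u_i mod 13, u_{i+1} = (u_i − a_{v+i})/13:
  u_0 = 7/4;  a_2 = 5;  u_1 = (u_0 − 5)/13 = -1/4
  u_1 = -1/4;  a_3 = 3;  u_2 = (u_1 − 3)/13 = -1/4
  u_2 = -1/4;  a_4 = 3;  u_3 = (u_2 − 3)/13 = -1/4
  u_3 = -1/4;  a_5 = 3;  u_4 = (u_3 − 3)/13 = -1/4
Digits: (0, 0, 5, 3, 3, 3).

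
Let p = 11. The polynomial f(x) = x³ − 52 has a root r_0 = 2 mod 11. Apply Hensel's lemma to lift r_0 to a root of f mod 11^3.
r_2 = 1256 (mod 1331)

Hensel: r_{i+1} = r_i − f(r_i)/f′(r_i) mod 11^{i+2}, where f′(x) = 3x². Iterate:
  r_0 = 2 (mod 11)
  r_1 = 46 (mod 121)
  r_2 = 1256 (mod 1331)
Final: r = 1256 with f(r) ≡ 0 mod 11^3.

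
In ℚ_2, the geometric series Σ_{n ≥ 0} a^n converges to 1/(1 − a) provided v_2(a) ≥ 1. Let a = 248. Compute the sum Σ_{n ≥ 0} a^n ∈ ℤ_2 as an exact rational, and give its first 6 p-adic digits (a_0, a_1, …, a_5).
Σ a^n = 1/(1 − a) = -1/247;  first 6 digits = (1, 0, 0, 1, 1, 1)

v_2(a) = 3 ≥ 1, so the series converges in ℤ_2 to 1/(1 − a) = 1/(1 − 248) = -1/247. Expand this rational in ℤ_2: compute digits iteratively via d_i = x_i mod 2, x_{i+1} = (x_i − d_i)/2. The first 6 digits are (1, 0, 0, 1, 1, 1).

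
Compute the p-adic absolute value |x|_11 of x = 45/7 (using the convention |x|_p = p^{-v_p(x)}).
|45/7|_11 = 1

Step 1 — compute v_11(x) by factoring powers of 11 out of the numerator and denominator: v_11(45/7) = 0. Step 2 — apply |x|_p = p^{-v_p(x)} = 11^{0} = 1.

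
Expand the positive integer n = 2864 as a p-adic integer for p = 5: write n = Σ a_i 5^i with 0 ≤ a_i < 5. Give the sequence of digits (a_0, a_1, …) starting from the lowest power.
(a_0, a_1, …) = (4, 2, 4, 2, 4)

Repeated division by 5 gives the digits low-to-high: 2864 = 4 + 2·5^1 + 4·5^2 + 2·5^3 + 4·5^4. Digit sequence: (4, 2, 4, 2, 4).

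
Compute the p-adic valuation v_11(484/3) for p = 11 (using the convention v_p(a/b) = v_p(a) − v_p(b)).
v_11(484/3) = 2

Factor powers of 11 from the numerator and denominator of the reduced fraction: 484 = 11^2 · 4 and 3 = 11^0 · 3. Apply v_p(a/b) = v_p(a) − v_p(b): v_11(484/3) = 2 − 0 = 2.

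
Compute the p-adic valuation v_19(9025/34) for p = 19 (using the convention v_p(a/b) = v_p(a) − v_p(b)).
v_19(9025/34) = 2

Factor powers of 19 from the numerator and denominator of the reduced fraction: 9025 = 19^2 · 25 and 34 = 19^0 · 34. Apply v_p(a/b) = v_p(a) − v_p(b): v_19(9025/34) = 2 − 0 = 2.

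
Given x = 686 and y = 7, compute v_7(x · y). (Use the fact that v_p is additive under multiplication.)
v_7(4802) = 4

v_p(x) = 3 (factor: 686 = 7^3 · 2); v_p(y) = 1 (factor: 7 = 7^1 · 1). Additivity: v_p(xy) = v_p(x) + v_p(y) = 3 + 1 = 4. (Direct check: xy = 4802 = 7^4 · (2).)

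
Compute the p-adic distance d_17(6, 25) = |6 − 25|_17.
d_17(6, 25) = 1

Step 1 — x − y = 6 − 25 = -19. Step 2 — v_17(-19) = 0 (factor: -19 = −(17^0 · 19); the sign does not affect v_p). Step 3 — |x − y|_17 = 17^{0} = 1.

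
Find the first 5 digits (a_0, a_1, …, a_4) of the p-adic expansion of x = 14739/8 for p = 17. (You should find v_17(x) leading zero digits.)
(a_0, …, a_4) = (0, 0, 0, 11, 10)

v_17(14739/8) = 3, so a_0 = ... = a_2 = 0. Factor out: x = 17^3 · u with u = 3/8 a unit in ℤ_17. Expand u iteratively via a_{v+i} = u_i mod 17, u_{i+1} = (u_i − a_{v+i})/17:
  u_0 = 3/8;  a_3 = 11;  u_1 = (u_0 − 11)/17 = -5/8
  u_1 = -5/8;  a_4 = 10;  u_2 = (u_1 − 10)/17 = -5/8
Digits: (0, 0, 0, 11, 10).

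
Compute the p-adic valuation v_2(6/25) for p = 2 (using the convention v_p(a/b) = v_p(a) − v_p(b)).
v_2(6/25) = 1

Factor powers of 2 from the numerator and denominator of the reduced fraction: 6 = 2^1 · 3 and 25 = 2^0 · 25. Apply v_p(a/b) = v_p(a) − v_p(b): v_2(6/25) = 1 − 0 = 1.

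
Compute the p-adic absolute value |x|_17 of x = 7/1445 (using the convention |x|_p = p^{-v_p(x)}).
|7/1445|_17 = 289

Step 1 — compute v_17(x) by factoring powers of 17 out of the numerator and denominator: v_17(7/1445) = -2. Step 2 — apply |x|_p = p^{-v_p(x)} = 17^{2} = 289.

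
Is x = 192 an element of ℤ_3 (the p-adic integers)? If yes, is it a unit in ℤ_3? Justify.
x ∈ ℤ_3 but not a unit; v_3(x) = 1 > 0

ℤ_3 = {x ∈ ℚ_3 : v_3(x) ≥ 0} and ℤ_3^× = {x ∈ ℤ_3 : v_3(x) = 0}. Here v_3(192) = v_3(num) − v_3(den) = 1; compare against these criteria.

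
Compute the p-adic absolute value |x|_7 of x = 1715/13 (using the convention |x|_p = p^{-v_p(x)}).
|1715/13|_7 = 1/343

Step 1 — compute v_7(x) by factoring powers of 7 out of the numerator and denominator: v_7(1715/13) = 3. Step 2 — apply |x|_p = p^{-v_p(x)} = 7^{-3} = 1/343.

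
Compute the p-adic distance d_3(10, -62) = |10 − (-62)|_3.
d_3(10, -62) = 1/9

Step 1 — x − y = 10 − (-62) = 72. Step 2 — v_3(72) = 2 (factor: 72 = (3^2 · 8); the sign does not affect v_p). Step 3 — |x − y|_3 = 3^{-2} = 1/9.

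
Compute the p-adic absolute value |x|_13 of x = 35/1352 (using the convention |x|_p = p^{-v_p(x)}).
|35/1352|_13 = 169

Step 1 — compute v_13(x) by factoring powers of 13 out of the numerator and denominator: v_13(35/1352) = -2. Step 2 — apply |x|_p = p^{-v_p(x)} = 13^{2} = 169.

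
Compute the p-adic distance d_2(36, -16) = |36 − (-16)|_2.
d_2(36, -16) = 1/4

Step 1 — x − y = 36 − (-16) = 52. Step 2 — v_2(52) = 2 (factor: 52 = (2^2 · 13); the sign does not affect v_p). Step 3 — |x − y|_2 = 2^{-2} = 1/4.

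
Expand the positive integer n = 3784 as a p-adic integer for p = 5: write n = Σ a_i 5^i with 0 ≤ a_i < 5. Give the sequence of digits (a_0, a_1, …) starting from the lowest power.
(a_0, a_1, …) = (4, 1, 1, 0, 1, 1)

Repeated division by 5 gives the digits low-to-high: 3784 = 4 + 1·5^1 + 1·5^2 + 1·5^4 + 1·5^5. Digit sequence: (4, 1, 1, 0, 1, 1).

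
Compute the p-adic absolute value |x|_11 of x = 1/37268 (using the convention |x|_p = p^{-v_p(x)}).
|1/37268|_11 = 1331

Step 1 — compute v_11(x) by factoring powers of 11 out of the numerator and denominator: v_11(1/37268) = -3. Step 2 — apply |x|_p = p^{-v_p(x)} = 11^{3} = 1331.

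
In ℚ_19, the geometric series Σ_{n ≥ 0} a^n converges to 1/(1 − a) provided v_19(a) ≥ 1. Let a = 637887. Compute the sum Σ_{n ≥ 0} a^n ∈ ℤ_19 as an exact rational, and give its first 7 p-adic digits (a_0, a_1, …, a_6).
Σ a^n = 1/(1 − a) = -1/637886;  first 7 digits = (1, 0, 0, 17, 4, 0, 4)

v_19(a) = 3 ≥ 1, so the series converges in ℤ_19 to 1/(1 − a) = 1/(1 − 637887) = -1/637886. Expand this rational in ℤ_19: compute digits iteratively via d_i = x_i mod 19, x_{i+1} = (x_i − d_i)/19. The first 7 digits are (1, 0, 0, 17, 4, 0, 4).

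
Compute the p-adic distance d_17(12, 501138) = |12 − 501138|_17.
d_17(12, 501138) = 1/83521

Step 1 — x − y = 12 − 501138 = -501126. Step 2 — v_17(-501126) = 4 (factor: -501126 = −(17^4 · 6); the sign does not affect v_p). Step 3 — |x − y|_17 = 17^{-4} = 1/83521.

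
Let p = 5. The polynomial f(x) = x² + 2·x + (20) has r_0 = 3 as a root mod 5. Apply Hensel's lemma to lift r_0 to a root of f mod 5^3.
r_2 = 58 (mod 125)

Hensel: r_{i+1} = r_i − f(r_i)·(f′(r_i))^{-1} mod 5^{i+2}, f′(x) = 2x + 2. Iterate:
  r_0 = 3 (mod 5)
  r_1 = 8 (mod 25)
  r_2 = 58 (mod 125)
Final: r = 58 satisfies f(r) ≡ 0 mod 5^3.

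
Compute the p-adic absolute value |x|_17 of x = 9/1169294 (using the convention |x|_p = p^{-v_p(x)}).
|9/1169294|_17 = 83521

Step 1 — compute v_17(x) by factoring powers of 17 out of the numerator and denominator: v_17(9/1169294) = -4. Step 2 — apply |x|_p = p^{-v_p(x)} = 17^{4} = 83521.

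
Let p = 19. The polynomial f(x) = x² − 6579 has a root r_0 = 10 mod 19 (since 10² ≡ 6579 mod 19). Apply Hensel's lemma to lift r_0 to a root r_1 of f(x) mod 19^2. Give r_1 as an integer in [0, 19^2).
r_1 = 352 (mod 361)

Hensel's recurrence: r_{i+1} = r_i − f(r_i)·(f′(r_i))^{-1} mod 19^{i+2}, with f′(x) = 2x. Iterate:
  r_0 = 10 (mod 19)
  r_1 = 352 (mod 361)
Final: r_1 = 352, and one checks f(r_1) ≡ 0 mod 19^2.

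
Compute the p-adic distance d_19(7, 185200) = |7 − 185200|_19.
d_19(7, 185200) = 1/6859

Step 1 — x − y = 7 − 185200 = -185193. Step 2 — v_19(-185193) = 3 (factor: -185193 = −(19^3 · 27); the sign does not affect v_p). Step 3 — |x − y|_19 = 19^{-3} = 1/6859.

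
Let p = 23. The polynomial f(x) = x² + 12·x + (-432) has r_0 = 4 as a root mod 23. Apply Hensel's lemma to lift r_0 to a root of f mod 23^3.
r_2 = 7111 (mod 12167)

Hensel: r_{i+1} = r_i − f(r_i)·(f′(r_i))^{-1} mod 23^{i+2}, f′(x) = 2x + 12. Iterate:
  r_0 = 4 (mod 23)
  r_1 = 234 (mod 529)
  r_2 = 7111 (mod 12167)
Final: r = 7111 satisfies f(r) ≡ 0 mod 23^3.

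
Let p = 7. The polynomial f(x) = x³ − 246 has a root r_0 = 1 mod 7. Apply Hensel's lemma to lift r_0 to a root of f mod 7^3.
r_2 = 197 (mod 343)

Hensel: r_{i+1} = r_i − f(r_i)/f′(r_i) mod 7^{i+2}, where f′(x) = 3x². Iterate:
  r_0 = 1 (mod 7)
  r_1 = 1 (mod 49)
  r_2 = 197 (mod 343)
Final: r = 197 with f(r) ≡ 0 mod 7^3.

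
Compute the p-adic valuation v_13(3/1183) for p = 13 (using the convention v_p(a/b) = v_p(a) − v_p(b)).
v_13(3/1183) = -2

Factor powers of 13 from the numerator and denominator of the reduced fraction: 3 = 13^0 · 3 and 1183 = 13^2 · 7. Apply v_p(a/b) = v_p(a) − v_p(b): v_13(3/1183) = 0 − 2 = -2.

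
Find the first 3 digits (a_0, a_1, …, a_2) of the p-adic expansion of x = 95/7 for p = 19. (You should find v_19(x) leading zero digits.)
(a_0, …, a_2) = (0, 17, 10)

v_19(95/7) = 1, so a_0 = ... = a_0 = 0. Factor out: x = 19^1 · u with u = 5/7 a unit in ℤ_19. Expand u iteratively via a_{v+i} = u_i mod 19, u_{i+1} = (u_i − a_{v+i})/19:
  u_0 = 5/7;  a_1 = 17;  u_1 = (u_0 − 17)/19 = -6/7
  u_1 = -6/7;  a_2 = 10;  u_2 = (u_1 − 10)/19 = -4/7
Digits: (0, 17, 10).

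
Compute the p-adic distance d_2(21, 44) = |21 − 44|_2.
d_2(21, 44) = 1

Step 1 — x − y = 21 − 44 = -23. Step 2 — v_2(-23) = 0 (factor: -23 = −(2^0 · 23); the sign does not affect v_p). Step 3 — |x − y|_2 = 2^{0} = 1.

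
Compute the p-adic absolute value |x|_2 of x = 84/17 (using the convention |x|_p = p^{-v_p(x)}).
|84/17|_2 = 1/4

Step 1 — compute v_2(x) by factoring powers of 2 out of the numerator and denominator: v_2(84/17) = 2. Step 2 — apply |x|_p = p^{-v_p(x)} = 2^{-2} = 1/4.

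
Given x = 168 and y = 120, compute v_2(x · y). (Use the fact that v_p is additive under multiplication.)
v_2(20160) = 6

v_p(x) = 3 (factor: 168 = 2^3 · 21); v_p(y) = 3 (factor: 120 = 2^3 · 15). Additivity: v_p(xy) = v_p(x) + v_p(y) = 3 + 3 = 6. (Direct check: xy = 20160 = 2^6 · (315).)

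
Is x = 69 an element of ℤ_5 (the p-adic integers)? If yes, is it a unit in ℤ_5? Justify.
x ∈ ℤ_5^× (unit); v_5(x) = 0

ℤ_5 = {x ∈ ℚ_5 : v_5(x) ≥ 0} and ℤ_5^× = {x ∈ ℤ_5 : v_5(x) = 0}. Here v_5(69) = v_5(num) − v_5(den) = 0; compare against these criteria.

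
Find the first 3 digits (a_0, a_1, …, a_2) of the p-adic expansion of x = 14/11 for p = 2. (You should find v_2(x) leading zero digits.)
(a_0, …, a_2) = (0, 1, 0)

v_2(14/11) = 1, so a_0 = ... = a_0 = 0. Factor out: x = 2^1 · u with u = 7/11 a unit in ℤ_2. Expand u iteratively via a_{v+i} = u_i mod 2, u_{i+1} = (u_i − a_{v+i})/2:
  u_0 = 7/11;  a_1 = 1;  u_1 = (u_0 − 1)/2 = -2/11
  u_1 = -2/11;  a_2 = 0;  u_2 = (u_1 − 0)/2 = -1/11
Digits: (0, 1, 0).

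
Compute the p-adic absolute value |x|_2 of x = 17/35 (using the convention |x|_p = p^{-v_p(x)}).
|17/35|_2 = 1

Step 1 — compute v_2(x) by factoring powers of 2 out of the numerator and denominator: v_2(17/35) = 0. Step 2 — apply |x|_p = p^{-v_p(x)} = 2^{0} = 1.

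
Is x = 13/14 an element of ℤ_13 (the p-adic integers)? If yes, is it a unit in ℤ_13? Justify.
x ∈ ℤ_13 but not a unit; v_13(x) = 1 > 0

ℤ_13 = {x ∈ ℚ_13 : v_13(x) ≥ 0} and ℤ_13^× = {x ∈ ℤ_13 : v_13(x) = 0}. Here v_13(13/14) = v_13(num) − v_13(den) = 1; compare against these criteria.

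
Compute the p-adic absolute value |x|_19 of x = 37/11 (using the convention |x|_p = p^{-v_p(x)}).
|37/11|_19 = 1

Step 1 — compute v_19(x) by factoring powers of 19 out of the numerator and denominator: v_19(37/11) = 0. Step 2 — apply |x|_p = p^{-v_p(x)} = 19^{0} = 1.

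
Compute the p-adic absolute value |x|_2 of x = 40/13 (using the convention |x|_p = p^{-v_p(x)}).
|40/13|_2 = 1/8

Step 1 — compute v_2(x) by factoring powers of 2 out of the numerator and denominator: v_2(40/13) = 3. Step 2 — apply |x|_p = p^{-v_p(x)} = 2^{-3} = 1/8.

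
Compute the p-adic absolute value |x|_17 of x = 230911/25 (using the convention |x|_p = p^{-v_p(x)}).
|230911/25|_17 = 1/4913

Step 1 — compute v_17(x) by factoring powers of 17 out of the numerator and denominator: v_17(230911/25) = 3. Step 2 — apply |x|_p = p^{-v_p(x)} = 17^{-3} = 1/4913.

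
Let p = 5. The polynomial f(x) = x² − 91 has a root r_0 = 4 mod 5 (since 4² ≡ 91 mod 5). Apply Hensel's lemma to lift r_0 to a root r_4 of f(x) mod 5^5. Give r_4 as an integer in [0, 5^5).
r_4 = 2279 (mod 3125)

Hensel's recurrence: r_{i+1} = r_i − f(r_i)·(f′(r_i))^{-1} mod 5^{i+2}, with f′(x) = 2x. Iterate:
  r_0 = 4 (mod 5)
  r_1 = 4 (mod 25)
  r_2 = 29 (mod 125)
  r_3 = 404 (mod 625)
  r_4 = 2279 (mod 3125)
Final: r_4 = 2279, and one checks f(r_4) ≡ 0 mod 5^5.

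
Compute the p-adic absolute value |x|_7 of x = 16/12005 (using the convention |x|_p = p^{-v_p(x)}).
|16/12005|_7 = 2401

Step 1 — compute v_7(x) by factoring powers of 7 out of the numerator and denominator: v_7(16/12005) = -4. Step 2 — apply |x|_p = p^{-v_p(x)} = 7^{4} = 2401.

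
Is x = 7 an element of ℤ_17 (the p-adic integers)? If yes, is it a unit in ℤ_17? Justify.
x ∈ ℤ_17^× (unit); v_17(x) = 0

ℤ_17 = {x ∈ ℚ_17 : v_17(x) ≥ 0} and ℤ_17^× = {x ∈ ℤ_17 : v_17(x) = 0}. Here v_17(7) = v_17(num) − v_17(den) = 0; compare against these criteria.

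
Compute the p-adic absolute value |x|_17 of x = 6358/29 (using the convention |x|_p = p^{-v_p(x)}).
|6358/29|_17 = 1/289

Step 1 — compute v_17(x) by factoring powers of 17 out of the numerator and denominator: v_17(6358/29) = 2. Step 2 — apply |x|_p = p^{-v_p(x)} = 17^{-2} = 1/289.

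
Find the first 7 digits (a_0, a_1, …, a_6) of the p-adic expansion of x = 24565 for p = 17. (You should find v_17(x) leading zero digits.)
(a_0, …, a_6) = (0, 0, 0, 5, 0, 0, 0)

v_17(24565) = 3, so a_0 = ... = a_2 = 0. Factor out: x = 17^3 · u with u = 5 a unit in ℤ_17. Expand u iteratively via a_{v+i} = u_i mod 17, u_{i+1} = (u_i − a_{v+i})/17:
  u_0 = 5;  a_3 = 5;  u_1 = (u_0 − 5)/17 = 0
  u_1 = 0;  a_4 = 0;  u_2 = (u_1 − 0)/17 = 0
  u_2 = 0;  a_5 = 0;  u_3 = (u_2 − 0)/17 = 0
  u_3 = 0;  a_6 = 0;  u_4 = (u_3 − 0)/17 = 0
Digits: (0, 0, 0, 5, 0, 0, 0).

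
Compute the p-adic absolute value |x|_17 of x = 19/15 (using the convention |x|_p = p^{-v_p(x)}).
|19/15|_17 = 1

Step 1 — compute v_17(x) by factoring powers of 17 out of the numerator and denominator: v_17(19/15) = 0. Step 2 — apply |x|_p = p^{-v_p(x)} = 17^{0} = 1.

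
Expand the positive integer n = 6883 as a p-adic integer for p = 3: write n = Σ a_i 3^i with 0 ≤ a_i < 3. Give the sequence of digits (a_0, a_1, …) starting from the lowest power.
(a_0, a_1, …) = (1, 2, 2, 2, 0, 1, 0, 0, 1)

Repeated division by 3 gives the digits low-to-high: 6883 = 1 + 2·3^1 + 2·3^2 + 2·3^3 + 1·3^5 + 1·3^8. Digit sequence: (1, 2, 2, 2, 0, 1, 0, 0, 1).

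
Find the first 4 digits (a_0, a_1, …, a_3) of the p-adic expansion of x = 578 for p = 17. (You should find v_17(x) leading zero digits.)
(a_0, …, a_3) = (0, 0, 2, 0)

v_17(578) = 2, so a_0 = ... = a_1 = 0. Factor out: x = 17^2 · u with u = 2 a unit in ℤ_17. Expand u iteratively via a_{v+i} = u_i mod 17, u_{i+1} = (u_i − a_{v+i})/17:
  u_0 = 2;  a_2 = 2;  u_1 = (u_0 − 2)/17 = 0
  u_1 = 0;  a_3 = 0;  u_2 = (u_1 − 0)/17 = 0
Digits: (0, 0, 2, 0).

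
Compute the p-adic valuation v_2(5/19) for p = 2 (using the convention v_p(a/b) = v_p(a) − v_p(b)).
v_2(5/19) = 0

Factor powers of 2 from the numerator and denominator of the reduced fraction: 5 = 2^0 · 5 and 19 = 2^0 · 19. Apply v_p(a/b) = v_p(a) − v_p(b): v_2(5/19) = 0 − 0 = 0.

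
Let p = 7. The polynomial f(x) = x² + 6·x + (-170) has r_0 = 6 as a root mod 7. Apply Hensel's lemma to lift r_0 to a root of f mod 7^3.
r_2 = 202 (mod 343)

Hensel: r_{i+1} = r_i − f(r_i)·(f′(r_i))^{-1} mod 7^{i+2}, f′(x) = 2x + 6. Iterate:
  r_0 = 6 (mod 7)
  r_1 = 6 (mod 49)
  r_2 = 202 (mod 343)
Final: r = 202 satisfies f(r) ≡ 0 mod 7^3.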